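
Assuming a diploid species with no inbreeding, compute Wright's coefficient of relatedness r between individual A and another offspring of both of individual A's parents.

0.5

Each parent–offspring link contributes a factor of 1/2, and independent paths through distinct common ancestors add.
Full sibs share both parents — two paths of length 2: r = 2·(1/2)^2 = 1/2.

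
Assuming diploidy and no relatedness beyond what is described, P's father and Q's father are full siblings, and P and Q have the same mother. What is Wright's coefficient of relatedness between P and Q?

Wright's path rule: contributions from independent ancestry routes add.
P and Q are related in two ways: first cousins through their fathers (r = 1/8) and half-sibs through their shared mother (r = 1/4).
r = 1/8 + 1/4 = 3/8 = 0.375.

0.375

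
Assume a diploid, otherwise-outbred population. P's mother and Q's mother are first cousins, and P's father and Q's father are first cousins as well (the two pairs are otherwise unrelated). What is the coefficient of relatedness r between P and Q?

0.0625

With two independent routes of shared ancestry, r is the sum of the two contributions.
P and Q are related in two ways: second cousins through their mothers (r = 1/32) and second cousins through their fathers (r = 1/32).
r = 1/32 + 1/32 = 1/16 = 0.0625.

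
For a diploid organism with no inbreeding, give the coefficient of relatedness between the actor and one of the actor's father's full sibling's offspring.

0.125

Each parent–offspring link contributes a factor of 1/2, and independent paths through distinct common ancestors add.
First cousins share one grandparent pair — two paths of length 4: r = 2·(1/2)^4 = 1/8.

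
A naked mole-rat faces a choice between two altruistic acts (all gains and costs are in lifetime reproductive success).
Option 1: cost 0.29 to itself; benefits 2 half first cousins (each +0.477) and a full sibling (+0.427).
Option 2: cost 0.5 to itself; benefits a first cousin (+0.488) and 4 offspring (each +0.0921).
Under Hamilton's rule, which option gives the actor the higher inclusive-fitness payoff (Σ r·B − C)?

Option 1: r to a half first cousin = 0.0625.
Option 1: r to a full sibling = 0.5.
Option 1: Σ r·B − C = (2·0.0625·0.477 + 1·0.5·0.427) − 0.29 = -0.016875.
Option 2: r to a first cousin = 0.125.
Option 2: r to an offspring = 0.5.
Option 2: Σ r·B − C = (1·0.125·0.488 + 4·0.5·0.0921) − 0.5 = -0.2548.
Option 1 has the higher net inclusive-fitness payoff.

Option 1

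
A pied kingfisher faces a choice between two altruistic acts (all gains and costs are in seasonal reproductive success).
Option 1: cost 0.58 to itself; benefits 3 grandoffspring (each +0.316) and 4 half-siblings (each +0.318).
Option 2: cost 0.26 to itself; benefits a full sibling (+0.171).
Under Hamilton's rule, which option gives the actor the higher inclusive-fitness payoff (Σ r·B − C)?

Option 1

Option 1: r to a grandoffspring = 0.25.
Option 1: r to a half-sibling = 0.25.
Option 1: Σ r·B − C = (3·0.25·0.316 + 4·0.25·0.318) − 0.58 = -0.025.
Option 2: r to a full sibling = 0.5.
Option 2: Σ r·B − C = (1·0.5·0.171) − 0.26 = -0.1745.
Option 1 has the higher net inclusive-fitness payoff.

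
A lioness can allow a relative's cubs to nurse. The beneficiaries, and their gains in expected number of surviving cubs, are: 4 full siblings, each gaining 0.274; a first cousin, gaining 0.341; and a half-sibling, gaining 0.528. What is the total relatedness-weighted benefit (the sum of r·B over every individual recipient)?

0.722625

r to a full sibling = 0.5 (full sibs share both parents — two paths of length 2: r = 2·(1/2)^2 = 1/2).
r to a first cousin = 1/8 (first cousins share one grandparent pair — two paths of length 4: r = 2·(1/2)^4 = 1/8).
r to a half-sibling = 0.25 (half-sibs share one parent — one path of length 2: r = (1/2)^2 = 1/4).
Summing one r·B term per recipient: 4·0.5·0.274 + 1·0.125·0.341 + 1·0.25·0.528 = 0.722625.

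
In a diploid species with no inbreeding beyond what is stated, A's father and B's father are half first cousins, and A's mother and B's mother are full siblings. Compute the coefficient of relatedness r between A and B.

0.140625

Relatedness sums over independent paths through distinct common ancestors.
A and B are related in two ways: half second cousins through their fathers (r = 1/64) and first cousins through their mothers (r = 1/8).
r = 1/64 + 1/8 = 9/64 = 0.140625.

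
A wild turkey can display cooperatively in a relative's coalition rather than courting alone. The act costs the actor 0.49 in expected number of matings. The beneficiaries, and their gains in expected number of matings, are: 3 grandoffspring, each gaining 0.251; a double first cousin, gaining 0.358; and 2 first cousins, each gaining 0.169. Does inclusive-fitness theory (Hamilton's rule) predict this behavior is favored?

Hamilton's rule: the trait is favored when the sum of r·B over every recipient exceeds the actor's cost C.
r to a grandoffspring = 0.25 (two parent–offspring links: r = (1/2)^2 = 1/4).
r to a double first cousin = 0.25 (double first cousins share both grandparent pairs — four paths of length 4: r = 4·(1/2)^4 = 1/4).
r to a first cousin = 1/8 (first cousins share one grandparent pair — two paths of length 4: r = 2·(1/2)^4 = 1/8).
Summing one r·B term per recipient: 3·0.25·0.251 + 1·0.25·0.358 + 2·0.125·0.169 = 0.32.
0.32 < 0.49: the indirect benefit is less than the cost.

No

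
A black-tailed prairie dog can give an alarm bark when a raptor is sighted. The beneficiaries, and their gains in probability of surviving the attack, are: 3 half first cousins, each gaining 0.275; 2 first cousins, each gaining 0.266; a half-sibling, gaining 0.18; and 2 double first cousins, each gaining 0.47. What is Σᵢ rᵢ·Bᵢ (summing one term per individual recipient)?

r to a half first cousin = 1/16 (half first cousins share one grandparent — one path of length 4: r = (1/2)^4 = 1/16).
r to a first cousin = 0.125 (first cousins share one grandparent pair — two paths of length 4: r = 2·(1/2)^4 = 1/8).
r to a half-sibling = 1/4 (half-sibs share one parent — one path of length 2: r = (1/2)^2 = 1/4).
r to a double first cousin = 0.25 (double first cousins share both grandparent pairs — four paths of length 4: r = 4·(1/2)^4 = 1/4).
Summing one r·B term per recipient: 3·0.0625·0.275 + 2·0.125·0.266 + 1·0.25·0.18 + 2·0.25·0.47 = 0.3980625.

0.3980625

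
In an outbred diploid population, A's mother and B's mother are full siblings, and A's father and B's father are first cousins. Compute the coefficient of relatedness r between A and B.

0.15625

Independent pedigree routes through distinct common ancestors add.
A and B are related in two ways: first cousins through their mothers (r = 1/8) and second cousins through their fathers (r = 1/32).
r = 1/8 + 1/32 = 0.15625.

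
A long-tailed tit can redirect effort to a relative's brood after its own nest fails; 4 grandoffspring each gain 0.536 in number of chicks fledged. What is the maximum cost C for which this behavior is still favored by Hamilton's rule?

r to a grandoffspring = 0.25 (two parent–offspring links: r = (1/2)^2 = 1/4).
Hamilton's rule: n·r·B > C, so the trait is favored while C < n·r·B = 4·0.25·0.536 = 0.536.

0.536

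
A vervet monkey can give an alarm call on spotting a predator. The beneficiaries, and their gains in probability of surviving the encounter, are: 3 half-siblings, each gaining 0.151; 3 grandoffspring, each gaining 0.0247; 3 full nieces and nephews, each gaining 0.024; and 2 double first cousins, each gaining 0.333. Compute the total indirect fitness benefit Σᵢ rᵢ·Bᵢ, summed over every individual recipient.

r to a half-sibling = 1/4 (half-sibs share one parent — one path of length 2: r = (1/2)^2 = 1/4).
r to a grandoffspring = 0.25 (two parent–offspring links: r = (1/2)^2 = 1/4).
r to a full niece or nephew = 1/4 (full aunt/uncle↔niece/nephew: two paths of length 3 through the shared grandparent pair: r = 2·(1/2)^3 = 1/4).
r to a double first cousin = 0.25 (double first cousins share both grandparent pairs — four paths of length 4: r = 4·(1/2)^4 = 1/4).
Summing one r·B term per recipient: 3·0.25·0.151 + 3·0.25·0.0247 + 3·0.25·0.024 + 2·0.25·0.333 = 0.316275.

0.316275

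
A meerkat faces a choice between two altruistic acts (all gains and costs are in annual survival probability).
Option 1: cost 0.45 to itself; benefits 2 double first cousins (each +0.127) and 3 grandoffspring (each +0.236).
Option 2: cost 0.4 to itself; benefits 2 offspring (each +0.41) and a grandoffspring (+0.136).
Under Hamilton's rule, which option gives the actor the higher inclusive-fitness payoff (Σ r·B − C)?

Option 1: r to a double first cousin = 0.25.
Option 1: r to a grandoffspring = 0.25.
Option 1: Σ r·B − C = (2·0.25·0.127 + 3·0.25·0.236) − 0.45 = -0.2095.
Option 2: r to an offspring = 0.5.
Option 2: r to a grandoffspring = 0.25.
Option 2: Σ r·B − C = (2·0.5·0.41 + 1·0.25·0.136) − 0.4 = 0.044.
Option 2 has the higher net inclusive-fitness payoff.

Option 2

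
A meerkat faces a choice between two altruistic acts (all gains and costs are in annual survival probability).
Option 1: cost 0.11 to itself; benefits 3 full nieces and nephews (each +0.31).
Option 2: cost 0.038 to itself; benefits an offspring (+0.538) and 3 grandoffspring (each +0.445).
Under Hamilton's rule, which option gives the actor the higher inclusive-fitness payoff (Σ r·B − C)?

Option 1: r to a full niece or nephew = 0.25.
Option 1: Σ r·B − C = (3·0.25·0.31) − 0.11 = 0.1225.
Option 2: r to an offspring = 0.5.
Option 2: r to a grandoffspring = 0.25.
Option 2: Σ r·B − C = (1·0.5·0.538 + 3·0.25·0.445) − 0.038 = 0.56475.
Option 2 has the higher net inclusive-fitness payoff.

Option 2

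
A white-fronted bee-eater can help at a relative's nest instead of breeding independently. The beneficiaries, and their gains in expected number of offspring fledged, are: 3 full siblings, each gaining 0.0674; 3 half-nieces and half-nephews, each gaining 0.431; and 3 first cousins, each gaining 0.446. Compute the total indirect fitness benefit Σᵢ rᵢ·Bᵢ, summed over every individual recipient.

0.429975

r to a full sibling = 1/2 (full sibs share both parents — two paths of length 2: r = 2·(1/2)^2 = 1/2).
r to a half-niece or half-nephew = 1/8 (half-aunt/uncle↔niece/nephew: one path of length 3: r = (1/2)^3 = 1/8).
r to a first cousin = 0.125 (first cousins share one grandparent pair — two paths of length 4: r = 2·(1/2)^4 = 1/8).
Summing one r·B term per recipient: 3·0.5·0.0674 + 3·0.125·0.431 + 3·0.125·0.446 = 0.429975.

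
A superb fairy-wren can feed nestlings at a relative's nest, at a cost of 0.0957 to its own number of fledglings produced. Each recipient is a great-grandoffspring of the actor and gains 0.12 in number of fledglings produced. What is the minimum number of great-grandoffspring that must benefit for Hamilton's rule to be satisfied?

r to a great-grandoffspring = 1/8 (three parent–offspring links: r = (1/2)^3 = 1/8).
Hamilton's rule: n·r·B > C  ⇒  n > C/(r·B) = 0.0957/(0.125·0.12) = 6.38.
The smallest integer exceeding 6.38 is 7.

7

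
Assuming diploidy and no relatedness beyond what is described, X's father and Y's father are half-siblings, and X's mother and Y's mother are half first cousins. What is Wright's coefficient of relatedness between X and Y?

0.078125

With two independent routes of shared ancestry, r is the sum of the two contributions.
X and Y are related in two ways: half first cousins through their fathers (r = 1/16) and half second cousins through their mothers (r = 1/64).
r = 1/16 + 1/64 = 0.078125.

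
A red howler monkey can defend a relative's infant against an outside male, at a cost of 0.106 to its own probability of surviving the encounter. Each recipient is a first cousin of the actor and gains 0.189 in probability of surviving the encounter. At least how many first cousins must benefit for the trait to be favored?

5

r to a first cousin = 1/8 (first cousins share one grandparent pair — two paths of length 4: r = 2·(1/2)^4 = 1/8).
Hamilton's rule: n·r·B > C  ⇒  n > C/(r·B) = 0.106/(0.125·0.189) = 4.487.
The smallest integer exceeding 4.487 is 5.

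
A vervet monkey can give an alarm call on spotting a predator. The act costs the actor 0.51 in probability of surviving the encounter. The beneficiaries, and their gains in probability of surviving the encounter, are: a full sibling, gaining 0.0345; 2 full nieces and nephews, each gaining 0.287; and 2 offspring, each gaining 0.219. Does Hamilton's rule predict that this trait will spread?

Hamilton's rule: the trait is favored when the sum of r·B over every recipient exceeds the actor's cost C.
r to a full sibling = 1/2 (full sibs share both parents — two paths of length 2: r = 2·(1/2)^2 = 1/2).
r to a full niece or nephew = 0.25 (full aunt/uncle↔niece/nephew: two paths of length 3 through the shared grandparent pair: r = 2·(1/2)^3 = 1/4).
r to an offspring = 0.5 (one parent–offspring link: r = (1/2)^1 = 1/2).
Summing one r·B term per recipient: 1·0.5·0.0345 + 2·0.25·0.287 + 2·0.5·0.219 = 0.37975.
0.37975 < 0.51: the indirect benefit is less than the cost.

No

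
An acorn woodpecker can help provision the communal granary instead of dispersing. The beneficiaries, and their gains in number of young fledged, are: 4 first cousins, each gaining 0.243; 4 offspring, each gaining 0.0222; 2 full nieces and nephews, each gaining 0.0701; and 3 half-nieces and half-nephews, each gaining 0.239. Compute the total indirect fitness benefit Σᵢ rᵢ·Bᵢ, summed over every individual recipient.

0.290575

r to a first cousin = 1/8 (first cousins share one grandparent pair — two paths of length 4: r = 2·(1/2)^4 = 1/8).
r to an offspring = 1/2 (one parent–offspring link: r = (1/2)^1 = 1/2).
r to a full niece or nephew = 1/4 (full aunt/uncle↔niece/nephew: two paths of length 3 through the shared grandparent pair: r = 2·(1/2)^3 = 1/4).
r to a half-niece or half-nephew = 0.125 (half-aunt/uncle↔niece/nephew: one path of length 3: r = (1/2)^3 = 1/8).
Summing one r·B term per recipient: 4·0.125·0.243 + 4·0.5·0.0222 + 2·0.25·0.0701 + 3·0.125·0.239 = 0.290575.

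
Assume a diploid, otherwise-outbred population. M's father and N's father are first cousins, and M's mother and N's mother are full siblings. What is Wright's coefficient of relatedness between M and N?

0.15625

Relatedness sums over independent paths through distinct common ancestors.
M and N are related in two ways: second cousins through their fathers (r = 1/32) and first cousins through their mothers (r = 1/8).
r = 1/32 + 1/8 = 0.15625.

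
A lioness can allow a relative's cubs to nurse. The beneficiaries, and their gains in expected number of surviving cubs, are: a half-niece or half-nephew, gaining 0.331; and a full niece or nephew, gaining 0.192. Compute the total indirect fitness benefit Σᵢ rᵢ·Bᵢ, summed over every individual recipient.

r to a half-niece or half-nephew = 0.125 (half-aunt/uncle↔niece/nephew: one path of length 3: r = (1/2)^3 = 1/8).
r to a full niece or nephew = 0.25 (full aunt/uncle↔niece/nephew: two paths of length 3 through the shared grandparent pair: r = 2·(1/2)^3 = 1/4).
Summing one r·B term per recipient: 1·0.125·0.331 + 1·0.25·0.192 = 0.089375.

0.089375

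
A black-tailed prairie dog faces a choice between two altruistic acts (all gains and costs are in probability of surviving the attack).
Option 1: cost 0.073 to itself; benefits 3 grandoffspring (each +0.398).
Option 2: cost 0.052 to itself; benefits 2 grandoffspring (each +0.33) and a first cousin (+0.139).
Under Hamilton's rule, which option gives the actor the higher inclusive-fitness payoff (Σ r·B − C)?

Option 1: r to a grandoffspring = 0.25.
Option 1: Σ r·B − C = (3·0.25·0.398) − 0.073 = 0.2255.
Option 2: r to a grandoffspring = 0.25.
Option 2: r to a first cousin = 0.125.
Option 2: Σ r·B − C = (2·0.25·0.33 + 1·0.125·0.139) − 0.052 = 0.130375.
Option 1 has the higher net inclusive-fitness payoff.

Option 1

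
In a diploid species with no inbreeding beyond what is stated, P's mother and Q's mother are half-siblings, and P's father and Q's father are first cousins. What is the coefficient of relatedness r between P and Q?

0.09375

Independent pedigree routes through distinct common ancestors add.
P and Q are related in two ways: half first cousins through their mothers (r = 1/16) and second cousins through their fathers (r = 1/32).
r = 1/16 + 1/32 = 3/32 = 0.09375.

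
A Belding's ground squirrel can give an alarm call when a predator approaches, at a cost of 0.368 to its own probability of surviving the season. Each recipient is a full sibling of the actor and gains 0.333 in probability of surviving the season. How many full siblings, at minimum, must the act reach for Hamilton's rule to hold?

3

r to a full sibling = 0.5 (full sibs share both parents — two paths of length 2: r = 2·(1/2)^2 = 1/2).
Hamilton's rule: n·r·B > C  ⇒  n > C/(r·B) = 0.368/(0.5·0.333) = 2.21.
The smallest integer exceeding 2.21 is 3.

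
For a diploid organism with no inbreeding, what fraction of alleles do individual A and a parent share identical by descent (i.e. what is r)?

Each parent–offspring link contributes a factor of 1/2, and independent paths through distinct common ancestors add.
One parent–offspring link: r = (1/2)^1 = 1/2.

0.5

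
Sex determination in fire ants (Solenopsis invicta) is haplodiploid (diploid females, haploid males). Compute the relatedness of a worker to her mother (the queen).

0.5

One meiotic link between diploid queen and diploid daughter: r = 1/2.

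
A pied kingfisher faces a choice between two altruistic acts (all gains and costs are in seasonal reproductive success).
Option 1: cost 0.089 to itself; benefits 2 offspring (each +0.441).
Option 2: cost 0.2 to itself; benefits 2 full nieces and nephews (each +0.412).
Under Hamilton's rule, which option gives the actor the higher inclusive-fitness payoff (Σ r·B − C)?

Option 1

Option 1: r to an offspring = 0.5.
Option 1: Σ r·B − C = (2·0.5·0.441) − 0.089 = 0.352.
Option 2: r to a full niece or nephew = 0.25.
Option 2: Σ r·B − C = (2·0.25·0.412) − 0.2 = 0.006.
Option 1 has the higher net inclusive-fitness payoff.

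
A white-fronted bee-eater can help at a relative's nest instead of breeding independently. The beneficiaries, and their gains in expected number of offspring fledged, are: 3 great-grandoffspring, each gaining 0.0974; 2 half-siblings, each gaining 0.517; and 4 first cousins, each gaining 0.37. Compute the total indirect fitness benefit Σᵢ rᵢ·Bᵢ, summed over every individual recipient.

0.480025

r to a great-grandoffspring = 0.125 (three parent–offspring links: r = (1/2)^3 = 1/8).
r to a half-sibling = 0.25 (half-sibs share one parent — one path of length 2: r = (1/2)^2 = 1/4).
r to a first cousin = 1/8 (first cousins share one grandparent pair — two paths of length 4: r = 2·(1/2)^4 = 1/8).
Summing one r·B term per recipient: 3·0.125·0.0974 + 2·0.25·0.517 + 4·0.125·0.37 = 0.480025.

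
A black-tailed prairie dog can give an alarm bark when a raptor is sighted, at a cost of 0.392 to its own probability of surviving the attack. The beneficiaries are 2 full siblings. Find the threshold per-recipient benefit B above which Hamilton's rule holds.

r to a full sibling = 1/2 (full sibs share both parents — two paths of length 2: r = 2·(1/2)^2 = 1/2).
Hamilton's rule with n recipients of equal r: n·r·B > C, so B > C/(n·r) = 0.392/(2·0.5) = 0.392.

0.392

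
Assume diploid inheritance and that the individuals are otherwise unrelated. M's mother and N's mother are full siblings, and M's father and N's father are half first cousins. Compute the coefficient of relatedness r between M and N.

Independent pedigree routes through distinct common ancestors add.
M and N are related in two ways: first cousins through their mothers (r = 1/8) and half second cousins through their fathers (r = 1/64).
r = 1/8 + 1/64 = 9/64 = 0.140625.

0.140625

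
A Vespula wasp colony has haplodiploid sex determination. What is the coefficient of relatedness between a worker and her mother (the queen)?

0.5

One meiotic link between diploid queen and diploid daughter: r = 1/2.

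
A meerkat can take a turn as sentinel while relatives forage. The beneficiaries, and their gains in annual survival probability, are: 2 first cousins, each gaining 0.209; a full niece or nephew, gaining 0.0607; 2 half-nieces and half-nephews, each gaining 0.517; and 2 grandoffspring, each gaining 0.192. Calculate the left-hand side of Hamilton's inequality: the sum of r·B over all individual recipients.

r to a first cousin = 1/8 (first cousins share one grandparent pair — two paths of length 4: r = 2·(1/2)^4 = 1/8).
r to a full niece or nephew = 0.25 (full aunt/uncle↔niece/nephew: two paths of length 3 through the shared grandparent pair: r = 2·(1/2)^3 = 1/4).
r to a half-niece or half-nephew = 1/8 (half-aunt/uncle↔niece/nephew: one path of length 3: r = (1/2)^3 = 1/8).
r to a grandoffspring = 1/4 (two parent–offspring links: r = (1/2)^2 = 1/4).
Summing one r·B term per recipient: 2·0.125·0.209 + 1·0.25·0.0607 + 2·0.125·0.517 + 2·0.25·0.192 = 0.292675.

0.292675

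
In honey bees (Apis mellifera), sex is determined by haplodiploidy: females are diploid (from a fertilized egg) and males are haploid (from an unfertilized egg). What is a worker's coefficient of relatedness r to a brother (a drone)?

Her haploid brother carries none of their father's genes and a random half of their mother's genome; that half matches the maternal half of her own genome with probability 1/2: r = 1/2 · 1/2 = 1/4.

0.25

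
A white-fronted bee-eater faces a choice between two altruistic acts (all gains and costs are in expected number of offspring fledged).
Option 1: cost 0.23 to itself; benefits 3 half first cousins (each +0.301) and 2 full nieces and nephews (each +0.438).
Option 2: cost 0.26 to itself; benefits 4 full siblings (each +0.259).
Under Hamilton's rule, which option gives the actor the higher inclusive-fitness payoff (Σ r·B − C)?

Option 2

Option 1: r to a half first cousin = 0.0625.
Option 1: r to a full niece or nephew = 0.25.
Option 1: Σ r·B − C = (3·0.0625·0.301 + 2·0.25·0.438) − 0.23 = 0.0454375.
Option 2: r to a full sibling = 0.5.
Option 2: Σ r·B − C = (4·0.5·0.259) − 0.26 = 0.258.
Option 2 has the higher net inclusive-fitness payoff.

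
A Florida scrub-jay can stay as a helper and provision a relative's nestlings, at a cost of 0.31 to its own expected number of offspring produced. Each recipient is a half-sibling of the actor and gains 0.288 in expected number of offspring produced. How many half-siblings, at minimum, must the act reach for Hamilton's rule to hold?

r to a half-sibling = 1/4 (half-sibs share one parent — one path of length 2: r = (1/2)^2 = 1/4).
Hamilton's rule: n·r·B > C  ⇒  n > C/(r·B) = 0.31/(0.25·0.288) = 4.306.
The smallest integer exceeding 4.306 is 5.

5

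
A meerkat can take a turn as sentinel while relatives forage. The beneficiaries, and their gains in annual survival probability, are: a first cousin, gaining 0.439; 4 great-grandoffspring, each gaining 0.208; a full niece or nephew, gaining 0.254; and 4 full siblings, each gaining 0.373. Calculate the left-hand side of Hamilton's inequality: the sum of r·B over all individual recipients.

0.968375

r to a first cousin = 0.125 (first cousins share one grandparent pair — two paths of length 4: r = 2·(1/2)^4 = 1/8).
r to a great-grandoffspring = 1/8 (three parent–offspring links: r = (1/2)^3 = 1/8).
r to a full niece or nephew = 1/4 (full aunt/uncle↔niece/nephew: two paths of length 3 through the shared grandparent pair: r = 2·(1/2)^3 = 1/4).
r to a full sibling = 1/2 (full sibs share both parents — two paths of length 2: r = 2·(1/2)^2 = 1/2).
Summing one r·B term per recipient: 1·0.125·0.439 + 4·0.125·0.208 + 1·0.25·0.254 + 4·0.5·0.373 = 0.968375.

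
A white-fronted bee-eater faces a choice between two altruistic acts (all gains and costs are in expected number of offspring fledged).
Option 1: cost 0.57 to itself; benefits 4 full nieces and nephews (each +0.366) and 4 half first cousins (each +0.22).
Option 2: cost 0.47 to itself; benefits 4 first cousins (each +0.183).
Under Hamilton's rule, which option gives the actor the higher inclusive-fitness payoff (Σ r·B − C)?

Option 1: r to a full niece or nephew = 0.25.
Option 1: r to a half first cousin = 0.0625.
Option 1: Σ r·B − C = (4·0.25·0.366 + 4·0.0625·0.22) − 0.57 = -0.149.
Option 2: r to a first cousin = 0.125.
Option 2: Σ r·B − C = (4·0.125·0.183) − 0.47 = -0.3785.
Option 1 has the higher net inclusive-fitness payoff.

Option 1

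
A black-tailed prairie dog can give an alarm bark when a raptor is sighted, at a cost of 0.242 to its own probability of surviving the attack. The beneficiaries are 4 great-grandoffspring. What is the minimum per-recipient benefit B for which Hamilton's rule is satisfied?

r to a great-grandoffspring = 0.125 (three parent–offspring links: r = (1/2)^3 = 1/8).
Hamilton's rule with n recipients of equal r: n·r·B > C, so B > C/(n·r) = 0.242/(4·0.125) = 0.484.

0.484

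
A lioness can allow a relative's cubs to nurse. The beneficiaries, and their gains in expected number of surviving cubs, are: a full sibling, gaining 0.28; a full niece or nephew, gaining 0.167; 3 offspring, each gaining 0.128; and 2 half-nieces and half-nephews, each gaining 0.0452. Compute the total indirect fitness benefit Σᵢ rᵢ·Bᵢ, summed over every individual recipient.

r to a full sibling = 1/2 (full sibs share both parents — two paths of length 2: r = 2·(1/2)^2 = 1/2).
r to a full niece or nephew = 1/4 (full aunt/uncle↔niece/nephew: two paths of length 3 through the shared grandparent pair: r = 2·(1/2)^3 = 1/4).
r to an offspring = 1/2 (one parent–offspring link: r = (1/2)^1 = 1/2).
r to a half-niece or half-nephew = 1/8 (half-aunt/uncle↔niece/nephew: one path of length 3: r = (1/2)^3 = 1/8).
Summing one r·B term per recipient: 1·0.5·0.28 + 1·0.25·0.167 + 3·0.5·0.128 + 2·0.125·0.0452 = 0.38505.

0.38505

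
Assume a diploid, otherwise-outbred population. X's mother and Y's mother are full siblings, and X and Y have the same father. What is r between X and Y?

Relatedness sums over independent paths through distinct common ancestors.
X and Y are related in two ways: first cousins through their mothers (r = 1/8) and half-sibs through their shared father (r = 1/4).
r = 1/8 + 1/4 = 0.375.

0.375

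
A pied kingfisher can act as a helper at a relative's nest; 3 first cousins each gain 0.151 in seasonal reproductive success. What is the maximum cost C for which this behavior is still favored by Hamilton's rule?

0.056625

r to a first cousin = 1/8 (first cousins share one grandparent pair — two paths of length 4: r = 2·(1/2)^4 = 1/8).
Hamilton's rule: n·r·B > C, so the trait is favored while C < n·r·B = 3·0.125·0.151 = 0.056625.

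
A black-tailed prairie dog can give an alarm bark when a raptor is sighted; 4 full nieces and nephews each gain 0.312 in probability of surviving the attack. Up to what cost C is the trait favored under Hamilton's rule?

r to a full niece or nephew = 0.25 (full aunt/uncle↔niece/nephew: two paths of length 3 through the shared grandparent pair: r = 2·(1/2)^3 = 1/4).
Hamilton's rule: n·r·B > C, so the trait is favored while C < n·r·B = 4·0.25·0.312 = 0.312.

0.312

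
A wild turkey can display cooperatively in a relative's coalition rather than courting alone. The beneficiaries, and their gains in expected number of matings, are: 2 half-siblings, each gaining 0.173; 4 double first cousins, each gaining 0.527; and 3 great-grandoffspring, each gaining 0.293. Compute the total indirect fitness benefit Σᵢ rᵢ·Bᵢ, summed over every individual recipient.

0.723375

r to a half-sibling = 0.25 (half-sibs share one parent — one path of length 2: r = (1/2)^2 = 1/4).
r to a double first cousin = 0.25 (double first cousins share both grandparent pairs — four paths of length 4: r = 4·(1/2)^4 = 1/4).
r to a great-grandoffspring = 1/8 (three parent–offspring links: r = (1/2)^3 = 1/8).
Summing one r·B term per recipient: 2·0.25·0.173 + 4·0.25·0.527 + 3·0.125·0.293 = 0.723375.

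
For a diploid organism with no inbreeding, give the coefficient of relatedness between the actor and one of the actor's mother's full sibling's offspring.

Each parent–offspring link contributes a factor of 1/2, and independent paths through distinct common ancestors add.
First cousins share one grandparent pair — two paths of length 4: r = 2·(1/2)^4 = 1/8.

0.125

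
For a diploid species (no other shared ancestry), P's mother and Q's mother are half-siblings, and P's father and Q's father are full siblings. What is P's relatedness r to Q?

Independent pedigree routes through distinct common ancestors add.
P and Q are related in two ways: half first cousins through their mothers (r = 1/16) and first cousins through their fathers (r = 1/8).
r = 1/16 + 1/8 = 3/16 = 0.1875.

0.1875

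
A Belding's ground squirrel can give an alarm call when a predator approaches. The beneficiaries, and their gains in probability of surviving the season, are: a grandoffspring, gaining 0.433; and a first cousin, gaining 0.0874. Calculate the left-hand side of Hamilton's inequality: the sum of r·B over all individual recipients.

r to a grandoffspring = 1/4 (two parent–offspring links: r = (1/2)^2 = 1/4).
r to a first cousin = 1/8 (first cousins share one grandparent pair — two paths of length 4: r = 2·(1/2)^4 = 1/8).
Summing one r·B term per recipient: 1·0.25·0.433 + 1·0.125·0.0874 = 0.119175.

0.119175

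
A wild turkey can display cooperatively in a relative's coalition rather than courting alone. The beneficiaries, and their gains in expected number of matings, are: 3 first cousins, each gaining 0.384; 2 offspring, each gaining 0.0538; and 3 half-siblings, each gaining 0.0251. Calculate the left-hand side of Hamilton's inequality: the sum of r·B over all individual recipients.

r to a first cousin = 0.125 (first cousins share one grandparent pair — two paths of length 4: r = 2·(1/2)^4 = 1/8).
r to an offspring = 0.5 (one parent–offspring link: r = (1/2)^1 = 1/2).
r to a half-sibling = 0.25 (half-sibs share one parent — one path of length 2: r = (1/2)^2 = 1/4).
Summing one r·B term per recipient: 3·0.125·0.384 + 2·0.5·0.0538 + 3·0.25·0.0251 = 0.216625.

0.216625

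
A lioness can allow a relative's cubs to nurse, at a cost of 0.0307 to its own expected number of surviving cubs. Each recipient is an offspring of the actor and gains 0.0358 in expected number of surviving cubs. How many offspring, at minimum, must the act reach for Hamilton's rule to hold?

r to an offspring = 0.5 (one parent–offspring link: r = (1/2)^1 = 1/2).
Hamilton's rule: n·r·B > C  ⇒  n > C/(r·B) = 0.0307/(0.5·0.0358) = 1.715.
The smallest integer exceeding 1.715 is 2.

2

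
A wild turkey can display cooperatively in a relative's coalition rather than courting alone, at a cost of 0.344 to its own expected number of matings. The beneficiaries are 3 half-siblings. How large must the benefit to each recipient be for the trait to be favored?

0.4587

r to a half-sibling = 0.25 (half-sibs share one parent — one path of length 2: r = (1/2)^2 = 1/4).
Hamilton's rule with n recipients of equal r: n·r·B > C, so B > C/(n·r) = 0.344/(3·0.25) = 0.4587.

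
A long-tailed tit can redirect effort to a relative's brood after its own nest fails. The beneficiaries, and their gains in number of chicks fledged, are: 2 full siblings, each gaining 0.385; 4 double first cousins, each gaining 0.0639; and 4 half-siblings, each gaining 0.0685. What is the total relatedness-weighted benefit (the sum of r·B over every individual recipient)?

r to a full sibling = 0.5 (full sibs share both parents — two paths of length 2: r = 2·(1/2)^2 = 1/2).
r to a double first cousin = 1/4 (double first cousins share both grandparent pairs — four paths of length 4: r = 4·(1/2)^4 = 1/4).
r to a half-sibling = 0.25 (half-sibs share one parent — one path of length 2: r = (1/2)^2 = 1/4).
Summing one r·B term per recipient: 2·0.5·0.385 + 4·0.25·0.0639 + 4·0.25·0.0685 = 0.5174.

0.5174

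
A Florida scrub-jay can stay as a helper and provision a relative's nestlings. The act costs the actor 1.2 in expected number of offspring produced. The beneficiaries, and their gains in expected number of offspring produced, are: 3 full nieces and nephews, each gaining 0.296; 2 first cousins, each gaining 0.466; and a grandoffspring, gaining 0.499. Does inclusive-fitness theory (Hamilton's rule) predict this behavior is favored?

No

Hamilton's rule: the trait is favored when the sum of r·B over every recipient exceeds the actor's cost C.
r to a full niece or nephew = 1/4 (full aunt/uncle↔niece/nephew: two paths of length 3 through the shared grandparent pair: r = 2·(1/2)^3 = 1/4).
r to a first cousin = 1/8 (first cousins share one grandparent pair — two paths of length 4: r = 2·(1/2)^4 = 1/8).
r to a grandoffspring = 1/4 (two parent–offspring links: r = (1/2)^2 = 1/4).
Summing one r·B term per recipient: 3·0.25·0.296 + 2·0.125·0.466 + 1·0.25·0.499 = 0.46325.
0.46325 < 1.2: the indirect benefit is less than the cost.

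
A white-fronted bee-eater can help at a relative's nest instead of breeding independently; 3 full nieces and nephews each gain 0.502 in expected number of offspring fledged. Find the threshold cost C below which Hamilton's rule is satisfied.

r to a full niece or nephew = 0.25 (full aunt/uncle↔niece/nephew: two paths of length 3 through the shared grandparent pair: r = 2·(1/2)^3 = 1/4).
Hamilton's rule: n·r·B > C, so the trait is favored while C < n·r·B = 3·0.25·0.502 = 0.3765.

0.3765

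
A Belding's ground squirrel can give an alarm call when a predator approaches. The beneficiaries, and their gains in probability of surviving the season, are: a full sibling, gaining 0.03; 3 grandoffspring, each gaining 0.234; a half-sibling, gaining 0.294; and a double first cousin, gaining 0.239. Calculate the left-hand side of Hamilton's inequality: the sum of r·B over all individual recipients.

0.32375

r to a full sibling = 1/2 (full sibs share both parents — two paths of length 2: r = 2·(1/2)^2 = 1/2).
r to a grandoffspring = 1/4 (two parent–offspring links: r = (1/2)^2 = 1/4).
r to a half-sibling = 1/4 (half-sibs share one parent — one path of length 2: r = (1/2)^2 = 1/4).
r to a double first cousin = 0.25 (double first cousins share both grandparent pairs — four paths of length 4: r = 4·(1/2)^4 = 1/4).
Summing one r·B term per recipient: 1·0.5·0.03 + 3·0.25·0.234 + 1·0.25·0.294 + 1·0.25·0.239 = 0.32375.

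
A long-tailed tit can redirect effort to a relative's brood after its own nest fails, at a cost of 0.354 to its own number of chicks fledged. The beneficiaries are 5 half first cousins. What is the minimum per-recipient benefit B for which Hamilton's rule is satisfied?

r to a half first cousin = 0.0625 (half first cousins share one grandparent — one path of length 4: r = (1/2)^4 = 1/16).
Hamilton's rule with n recipients of equal r: n·r·B > C, so B > C/(n·r) = 0.354/(5·0.0625) = 1.1328.

1.1328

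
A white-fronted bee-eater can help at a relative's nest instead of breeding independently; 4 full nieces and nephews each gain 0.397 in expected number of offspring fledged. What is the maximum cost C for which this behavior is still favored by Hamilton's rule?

r to a full niece or nephew = 0.25 (full aunt/uncle↔niece/nephew: two paths of length 3 through the shared grandparent pair: r = 2·(1/2)^3 = 1/4).
Hamilton's rule: n·r·B > C, so the trait is favored while C < n·r·B = 4·0.25·0.397 = 0.397.

0.397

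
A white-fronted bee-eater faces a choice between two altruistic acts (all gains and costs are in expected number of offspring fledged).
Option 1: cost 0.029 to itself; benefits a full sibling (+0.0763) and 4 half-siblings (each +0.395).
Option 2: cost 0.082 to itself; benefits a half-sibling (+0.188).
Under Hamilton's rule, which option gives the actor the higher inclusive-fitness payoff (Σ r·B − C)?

Option 1

Option 1: r to a full sibling = 0.5.
Option 1: r to a half-sibling = 0.25.
Option 1: Σ r·B − C = (1·0.5·0.0763 + 4·0.25·0.395) − 0.029 = 0.40415.
Option 2: r to a half-sibling = 0.25.
Option 2: Σ r·B − C = (1·0.25·0.188) − 0.082 = -0.035.
Option 1 has the higher net inclusive-fitness payoff.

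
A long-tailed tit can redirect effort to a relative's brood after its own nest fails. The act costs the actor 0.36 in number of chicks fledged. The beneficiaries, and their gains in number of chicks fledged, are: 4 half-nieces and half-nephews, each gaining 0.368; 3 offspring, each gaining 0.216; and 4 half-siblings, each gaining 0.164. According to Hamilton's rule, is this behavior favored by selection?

Hamilton's rule: the trait is favored when the sum of r·B over every recipient exceeds the actor's cost C.
r to a half-niece or half-nephew = 1/8 (half-aunt/uncle↔niece/nephew: one path of length 3: r = (1/2)^3 = 1/8).
r to an offspring = 0.5 (one parent–offspring link: r = (1/2)^1 = 1/2).
r to a half-sibling = 0.25 (half-sibs share one parent — one path of length 2: r = (1/2)^2 = 1/4).
Summing one r·B term per recipient: 4·0.125·0.368 + 3·0.5·0.216 + 4·0.25·0.164 = 0.672.
0.672 > 0.36: the indirect benefit exceeds the cost.

Yes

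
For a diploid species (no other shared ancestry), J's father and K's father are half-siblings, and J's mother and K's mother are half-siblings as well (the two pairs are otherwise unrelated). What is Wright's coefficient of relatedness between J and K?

Wright's path rule: contributions from independent ancestry routes add.
J and K are related in two ways: half first cousins through their fathers (r = 1/16) and half first cousins through their mothers (r = 1/16).
r = 1/16 + 1/16 = 0.125.

0.125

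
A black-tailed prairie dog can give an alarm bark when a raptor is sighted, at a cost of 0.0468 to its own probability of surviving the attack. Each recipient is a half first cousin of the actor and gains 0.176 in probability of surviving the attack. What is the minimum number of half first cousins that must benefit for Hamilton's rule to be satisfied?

r to a half first cousin = 0.0625 (half first cousins share one grandparent — one path of length 4: r = (1/2)^4 = 1/16).
Hamilton's rule: n·r·B > C  ⇒  n > C/(r·B) = 0.0468/(0.0625·0.176) = 4.255.
The smallest integer exceeding 4.255 is 5.

5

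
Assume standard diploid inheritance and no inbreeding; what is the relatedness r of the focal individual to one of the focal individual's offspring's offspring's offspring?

0.125

Each parent–offspring link contributes a factor of 1/2, and independent paths through distinct common ancestors add.
Three parent–offspring links: r = (1/2)^3 = 1/8.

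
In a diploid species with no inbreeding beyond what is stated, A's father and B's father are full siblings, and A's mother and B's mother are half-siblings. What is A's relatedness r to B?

Wright's path rule: contributions from independent ancestry routes add.
A and B are related in two ways: first cousins through their fathers (r = 1/8) and half first cousins through their mothers (r = 1/16).
r = 1/8 + 1/16 = 0.1875.

0.1875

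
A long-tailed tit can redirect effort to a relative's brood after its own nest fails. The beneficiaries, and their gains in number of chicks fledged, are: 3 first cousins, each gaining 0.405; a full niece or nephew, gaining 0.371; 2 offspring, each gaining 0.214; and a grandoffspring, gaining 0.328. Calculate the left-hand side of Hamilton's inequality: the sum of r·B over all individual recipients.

r to a first cousin = 0.125 (first cousins share one grandparent pair — two paths of length 4: r = 2·(1/2)^4 = 1/8).
r to a full niece or nephew = 0.25 (full aunt/uncle↔niece/nephew: two paths of length 3 through the shared grandparent pair: r = 2·(1/2)^3 = 1/4).
r to an offspring = 1/2 (one parent–offspring link: r = (1/2)^1 = 1/2).
r to a grandoffspring = 0.25 (two parent–offspring links: r = (1/2)^2 = 1/4).
Summing one r·B term per recipient: 3·0.125·0.405 + 1·0.25·0.371 + 2·0.5·0.214 + 1·0.25·0.328 = 0.540625.

0.540625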